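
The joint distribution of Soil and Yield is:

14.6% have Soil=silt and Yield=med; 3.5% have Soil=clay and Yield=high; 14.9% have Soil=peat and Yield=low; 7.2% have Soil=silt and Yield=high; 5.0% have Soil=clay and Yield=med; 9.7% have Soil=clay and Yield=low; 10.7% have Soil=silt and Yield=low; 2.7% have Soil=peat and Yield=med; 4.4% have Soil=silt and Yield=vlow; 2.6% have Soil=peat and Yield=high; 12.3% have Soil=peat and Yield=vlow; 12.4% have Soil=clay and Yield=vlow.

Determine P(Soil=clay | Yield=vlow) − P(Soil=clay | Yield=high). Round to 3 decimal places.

P(Yield=vlow) = 0.124 + 0.044 + 0.123 = 0.291; P(Soil=clay | Yield=vlow) = 0.124/0.291 = 0.4261.
P(Yield=high) = 0.035 + 0.072 + 0.026 = 0.133; P(Soil=clay | Yield=high) = 0.035/0.133 = 0.2632.
Difference = 0.163.

0.163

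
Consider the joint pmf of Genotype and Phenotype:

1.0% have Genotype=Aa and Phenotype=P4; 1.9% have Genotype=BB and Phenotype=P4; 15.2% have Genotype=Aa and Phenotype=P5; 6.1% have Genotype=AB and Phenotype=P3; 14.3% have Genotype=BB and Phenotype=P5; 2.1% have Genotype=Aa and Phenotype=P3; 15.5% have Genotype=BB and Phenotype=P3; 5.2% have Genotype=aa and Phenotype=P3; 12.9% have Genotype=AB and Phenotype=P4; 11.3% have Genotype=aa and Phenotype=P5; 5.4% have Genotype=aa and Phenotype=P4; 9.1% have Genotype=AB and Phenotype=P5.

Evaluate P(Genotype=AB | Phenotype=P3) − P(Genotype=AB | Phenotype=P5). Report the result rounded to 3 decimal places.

0.029

P(Phenotype=P3) = 0.021 + 0.052 + 0.061 + 0.155 = 0.289; P(Genotype=AB | Phenotype=P3) = 0.061/0.289 = 0.2111.
P(Phenotype=P5) = 0.152 + 0.113 + 0.091 + 0.143 = 0.499; P(Genotype=AB | Phenotype=P5) = 0.091/0.499 = 0.1824.
Difference = 0.029.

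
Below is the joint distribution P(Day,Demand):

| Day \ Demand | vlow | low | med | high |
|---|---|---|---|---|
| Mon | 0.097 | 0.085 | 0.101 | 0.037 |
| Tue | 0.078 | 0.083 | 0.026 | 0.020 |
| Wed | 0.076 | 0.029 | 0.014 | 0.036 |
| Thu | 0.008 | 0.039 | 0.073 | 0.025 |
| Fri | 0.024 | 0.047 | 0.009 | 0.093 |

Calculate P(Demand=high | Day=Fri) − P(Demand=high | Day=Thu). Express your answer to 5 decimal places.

P(Day=Fri) = 0.024 + 0.047 + 0.009 + 0.093 = 0.173; P(Demand=high | Day=Fri) = 0.093/0.173 = 0.537572.
P(Day=Thu) = 0.008 + 0.039 + 0.073 + 0.025 = 0.145; P(Demand=high | Day=Thu) = 0.025/0.145 = 0.172414.
Difference = 0.36516.

0.36516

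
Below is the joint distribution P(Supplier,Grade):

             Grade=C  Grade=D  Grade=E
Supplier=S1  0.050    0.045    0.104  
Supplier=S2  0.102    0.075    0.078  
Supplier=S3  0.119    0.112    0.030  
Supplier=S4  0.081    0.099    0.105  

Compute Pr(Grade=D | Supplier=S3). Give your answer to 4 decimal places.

P(Supplier=S3) = 0.119 + 0.112 + 0.030 = 0.261.
P(Grade=D | Supplier=S3) = 0.112/0.261 = 0.4291.

0.4291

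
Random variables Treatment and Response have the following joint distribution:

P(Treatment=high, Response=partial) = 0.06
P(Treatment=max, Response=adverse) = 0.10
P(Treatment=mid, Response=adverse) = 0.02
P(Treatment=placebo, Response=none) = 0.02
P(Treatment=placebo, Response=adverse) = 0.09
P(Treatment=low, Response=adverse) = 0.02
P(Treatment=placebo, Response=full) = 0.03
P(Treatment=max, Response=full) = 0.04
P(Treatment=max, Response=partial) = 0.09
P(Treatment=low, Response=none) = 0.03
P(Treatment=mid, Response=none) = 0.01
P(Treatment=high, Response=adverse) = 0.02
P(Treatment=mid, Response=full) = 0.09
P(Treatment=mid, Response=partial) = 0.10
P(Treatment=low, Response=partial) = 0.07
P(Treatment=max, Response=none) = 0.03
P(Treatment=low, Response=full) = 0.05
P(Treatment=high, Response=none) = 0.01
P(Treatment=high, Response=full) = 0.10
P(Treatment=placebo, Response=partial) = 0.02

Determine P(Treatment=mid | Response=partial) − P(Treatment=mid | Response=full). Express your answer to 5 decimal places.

P(Response=partial) = 0.02 + 0.07 + 0.10 + 0.06 + 0.09 = 0.34; P(Treatment=mid | Response=partial) = 0.10/0.34 = 0.294118.
P(Response=full) = 0.03 + 0.05 + 0.09 + 0.10 + 0.04 = 0.31; P(Treatment=mid | Response=full) = 0.09/0.31 = 0.290323.
Difference = 0.00380.

0.00380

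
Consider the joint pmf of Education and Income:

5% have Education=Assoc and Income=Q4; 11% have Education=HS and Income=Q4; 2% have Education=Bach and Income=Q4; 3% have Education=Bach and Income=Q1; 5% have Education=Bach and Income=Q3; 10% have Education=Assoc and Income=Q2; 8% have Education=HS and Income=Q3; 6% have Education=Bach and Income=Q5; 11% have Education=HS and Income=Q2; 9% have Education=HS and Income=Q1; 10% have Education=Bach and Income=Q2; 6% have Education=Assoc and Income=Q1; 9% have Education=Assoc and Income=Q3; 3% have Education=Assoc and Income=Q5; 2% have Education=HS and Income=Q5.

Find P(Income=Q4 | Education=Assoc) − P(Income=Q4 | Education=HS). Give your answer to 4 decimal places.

-0.1168

P(Education=Assoc) = 0.06 + 0.10 + 0.09 + 0.05 + 0.03 = 0.33; P(Income=Q4 | Education=Assoc) = 0.05/0.33 = 0.15152.
P(Education=HS) = 0.09 + 0.11 + 0.08 + 0.11 + 0.02 = 0.41; P(Income=Q4 | Education=HS) = 0.11/0.41 = 0.26829.
Difference = -0.1168.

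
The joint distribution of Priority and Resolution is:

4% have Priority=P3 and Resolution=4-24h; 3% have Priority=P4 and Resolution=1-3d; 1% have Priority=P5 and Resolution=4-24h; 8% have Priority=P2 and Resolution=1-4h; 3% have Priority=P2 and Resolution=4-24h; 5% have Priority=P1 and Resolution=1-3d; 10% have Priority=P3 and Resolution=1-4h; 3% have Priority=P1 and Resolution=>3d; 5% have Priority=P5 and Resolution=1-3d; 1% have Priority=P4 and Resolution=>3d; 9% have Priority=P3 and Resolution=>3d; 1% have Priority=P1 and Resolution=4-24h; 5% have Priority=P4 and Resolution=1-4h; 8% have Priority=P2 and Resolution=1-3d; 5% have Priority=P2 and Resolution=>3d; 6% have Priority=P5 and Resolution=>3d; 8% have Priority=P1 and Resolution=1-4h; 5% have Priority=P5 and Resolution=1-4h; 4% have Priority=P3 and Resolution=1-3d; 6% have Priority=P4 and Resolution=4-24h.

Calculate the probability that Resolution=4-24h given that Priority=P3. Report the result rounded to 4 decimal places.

P(Priority=P3) = 0.10 + 0.04 + 0.04 + 0.09 = 0.27.
P(Resolution=4-24h | Priority=P3) = 0.04/0.27 = 0.1481.

0.1481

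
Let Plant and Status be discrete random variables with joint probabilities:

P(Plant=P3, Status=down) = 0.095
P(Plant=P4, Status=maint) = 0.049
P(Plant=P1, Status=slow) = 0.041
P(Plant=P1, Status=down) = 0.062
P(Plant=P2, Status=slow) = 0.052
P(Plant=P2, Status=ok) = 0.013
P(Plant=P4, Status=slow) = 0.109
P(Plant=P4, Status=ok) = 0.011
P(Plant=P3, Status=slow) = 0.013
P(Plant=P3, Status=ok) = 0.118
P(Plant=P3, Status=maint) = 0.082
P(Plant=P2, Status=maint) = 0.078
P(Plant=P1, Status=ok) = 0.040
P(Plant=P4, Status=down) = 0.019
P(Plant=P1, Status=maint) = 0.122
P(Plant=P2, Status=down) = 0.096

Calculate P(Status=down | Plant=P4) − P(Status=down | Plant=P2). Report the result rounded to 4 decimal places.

-0.3006

P(Plant=P4) = 0.011 + 0.109 + 0.019 + 0.049 = 0.188; P(Status=down | Plant=P4) = 0.019/0.188 = 0.10106.
P(Plant=P2) = 0.013 + 0.052 + 0.096 + 0.078 = 0.239; P(Status=down | Plant=P2) = 0.096/0.239 = 0.40167.
Difference = -0.3006.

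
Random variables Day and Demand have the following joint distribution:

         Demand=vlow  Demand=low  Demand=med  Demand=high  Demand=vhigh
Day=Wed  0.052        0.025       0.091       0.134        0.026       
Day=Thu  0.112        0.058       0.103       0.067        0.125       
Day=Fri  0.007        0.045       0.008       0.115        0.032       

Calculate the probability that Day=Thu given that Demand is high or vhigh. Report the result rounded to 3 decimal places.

0.385

P(Demand=high) = 0.134 + 0.067 + 0.115 = 0.316.
P(Demand=vhigh) = 0.026 + 0.125 + 0.032 = 0.183.
P(Demand ∈ {high, vhigh}) = 0.316 + 0.183 = 0.499; P(Day=Thu, Demand ∈ {high, vhigh}) = 0.067 + 0.125 = 0.192.
P(Day=Thu | Demand ∈ {high, vhigh}) = 0.192/0.499 = 0.385.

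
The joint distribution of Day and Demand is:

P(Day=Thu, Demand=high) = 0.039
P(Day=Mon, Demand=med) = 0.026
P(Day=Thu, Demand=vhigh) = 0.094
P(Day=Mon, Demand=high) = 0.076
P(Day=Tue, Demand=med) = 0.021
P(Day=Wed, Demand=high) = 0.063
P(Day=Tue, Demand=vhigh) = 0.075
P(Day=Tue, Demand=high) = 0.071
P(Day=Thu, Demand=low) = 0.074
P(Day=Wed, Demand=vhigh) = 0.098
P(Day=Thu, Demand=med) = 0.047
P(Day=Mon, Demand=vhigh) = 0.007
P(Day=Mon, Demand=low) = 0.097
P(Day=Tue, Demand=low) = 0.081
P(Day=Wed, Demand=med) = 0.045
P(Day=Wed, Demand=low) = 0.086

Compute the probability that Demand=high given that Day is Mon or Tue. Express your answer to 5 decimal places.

0.32379

P(Day=Mon) = 0.097 + 0.026 + 0.076 + 0.007 = 0.206.
P(Day=Tue) = 0.081 + 0.021 + 0.071 + 0.075 = 0.248.
P(Day ∈ {Mon, Tue}) = 0.206 + 0.248 = 0.454; P(Demand=high, Day ∈ {Mon, Tue}) = 0.076 + 0.071 = 0.147.
P(Demand=high | Day ∈ {Mon, Tue}) = 0.147/0.454 = 0.32379.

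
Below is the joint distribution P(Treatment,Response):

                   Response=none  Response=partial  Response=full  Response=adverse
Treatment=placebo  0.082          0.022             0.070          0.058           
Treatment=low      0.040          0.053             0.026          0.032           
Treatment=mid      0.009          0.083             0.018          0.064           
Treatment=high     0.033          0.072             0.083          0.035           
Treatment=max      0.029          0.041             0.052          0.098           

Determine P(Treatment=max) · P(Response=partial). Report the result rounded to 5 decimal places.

0.05962

P(Treatment=max) = 0.029 + 0.041 + 0.052 + 0.098 = 0.220.
P(Response=partial) = 0.022 + 0.053 + 0.083 + 0.072 + 0.041 = 0.271.
Product: 0.220 × 0.271 = 0.05962.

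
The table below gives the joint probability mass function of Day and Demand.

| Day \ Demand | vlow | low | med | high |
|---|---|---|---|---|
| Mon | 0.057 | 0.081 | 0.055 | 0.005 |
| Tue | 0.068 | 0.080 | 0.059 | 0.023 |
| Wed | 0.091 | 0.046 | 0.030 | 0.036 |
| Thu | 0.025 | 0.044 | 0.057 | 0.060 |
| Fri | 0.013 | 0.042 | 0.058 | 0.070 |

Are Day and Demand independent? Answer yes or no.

no

P(Day=Wed) = 0.203 and P(Demand=vlow) = 0.254, so their product is 0.05156, but P(Day=Wed, Demand=vlow) = 0.091. Since these differ, Day and Demand are not independent.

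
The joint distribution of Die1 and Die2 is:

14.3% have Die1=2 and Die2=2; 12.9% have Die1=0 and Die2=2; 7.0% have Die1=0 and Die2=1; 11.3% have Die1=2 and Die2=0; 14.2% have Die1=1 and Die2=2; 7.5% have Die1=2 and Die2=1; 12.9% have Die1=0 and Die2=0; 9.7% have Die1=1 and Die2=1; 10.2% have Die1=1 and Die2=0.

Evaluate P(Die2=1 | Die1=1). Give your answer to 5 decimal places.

0.28446

P(Die1=1) = 0.102 + 0.097 + 0.142 = 0.341.
P(Die2=1 | Die1=1) = 0.097/0.341 = 0.28446.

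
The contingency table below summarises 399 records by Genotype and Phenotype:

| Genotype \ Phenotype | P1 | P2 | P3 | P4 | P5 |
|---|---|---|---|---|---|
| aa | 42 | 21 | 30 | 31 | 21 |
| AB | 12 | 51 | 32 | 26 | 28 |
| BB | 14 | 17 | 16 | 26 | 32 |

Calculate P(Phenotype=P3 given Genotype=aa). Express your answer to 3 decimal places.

0.207

Total with Genotype=aa: 42 + 21 + 30 + 31 + 21 = 145.
P(Phenotype=P3 | Genotype=aa) = 30/145 = 0.207.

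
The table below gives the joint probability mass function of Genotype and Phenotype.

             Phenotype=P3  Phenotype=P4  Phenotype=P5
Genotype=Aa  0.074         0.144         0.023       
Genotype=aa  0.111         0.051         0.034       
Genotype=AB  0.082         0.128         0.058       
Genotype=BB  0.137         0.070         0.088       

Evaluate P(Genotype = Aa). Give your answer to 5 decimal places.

P(Genotype=Aa) = 0.074 + 0.144 + 0.023 = 0.241.

0.24100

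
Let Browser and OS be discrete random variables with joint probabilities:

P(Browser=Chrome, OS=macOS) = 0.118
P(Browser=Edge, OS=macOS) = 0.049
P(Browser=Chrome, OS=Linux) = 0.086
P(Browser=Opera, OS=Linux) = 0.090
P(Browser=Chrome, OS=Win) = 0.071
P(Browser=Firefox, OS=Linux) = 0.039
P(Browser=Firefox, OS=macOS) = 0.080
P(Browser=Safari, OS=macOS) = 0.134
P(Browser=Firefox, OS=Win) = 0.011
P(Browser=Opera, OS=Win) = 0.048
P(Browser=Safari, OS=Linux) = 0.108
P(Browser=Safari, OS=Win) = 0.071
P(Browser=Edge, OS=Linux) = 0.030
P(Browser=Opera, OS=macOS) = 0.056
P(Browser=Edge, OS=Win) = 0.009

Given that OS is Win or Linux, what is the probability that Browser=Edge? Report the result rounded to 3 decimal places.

0.069

P(OS=Win) = 0.071 + 0.011 + 0.071 + 0.009 + 0.048 = 0.210.
P(OS=Linux) = 0.086 + 0.039 + 0.108 + 0.030 + 0.090 = 0.353.
P(OS ∈ {Win, Linux}) = 0.210 + 0.353 = 0.563; P(Browser=Edge, OS ∈ {Win, Linux}) = 0.009 + 0.030 = 0.039.
P(Browser=Edge | OS ∈ {Win, Linux}) = 0.039/0.563 = 0.069.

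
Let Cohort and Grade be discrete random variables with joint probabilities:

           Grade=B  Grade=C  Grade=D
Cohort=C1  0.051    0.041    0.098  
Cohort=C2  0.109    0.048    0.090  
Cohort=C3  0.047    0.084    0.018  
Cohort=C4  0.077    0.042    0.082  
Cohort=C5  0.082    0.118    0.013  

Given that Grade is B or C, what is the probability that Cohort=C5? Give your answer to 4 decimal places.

0.2861

P(Grade=B) = 0.051 + 0.109 + 0.047 + 0.077 + 0.082 = 0.366.
P(Grade=C) = 0.041 + 0.048 + 0.084 + 0.042 + 0.118 = 0.333.
P(Grade ∈ {B, C}) = 0.366 + 0.333 = 0.699; P(Cohort=C5, Grade ∈ {B, C}) = 0.082 + 0.118 = 0.200.
P(Cohort=C5 | Grade ∈ {B, C}) = 0.200/0.699 = 0.2861.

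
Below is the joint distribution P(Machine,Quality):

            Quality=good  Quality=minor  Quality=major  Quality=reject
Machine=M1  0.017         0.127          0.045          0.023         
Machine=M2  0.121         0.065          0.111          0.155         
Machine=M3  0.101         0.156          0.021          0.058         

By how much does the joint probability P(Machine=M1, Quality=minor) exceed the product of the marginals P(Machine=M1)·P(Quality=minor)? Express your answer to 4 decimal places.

0.0532

P(Machine=M1) = 0.017 + 0.127 + 0.045 + 0.023 = 0.212.
P(Quality=minor) = 0.127 + 0.065 + 0.156 = 0.348.
P(Machine=M1, Quality=minor) − P(Machine=M1)P(Quality=minor) = 0.127 − 0.212×0.348 = 0.0532.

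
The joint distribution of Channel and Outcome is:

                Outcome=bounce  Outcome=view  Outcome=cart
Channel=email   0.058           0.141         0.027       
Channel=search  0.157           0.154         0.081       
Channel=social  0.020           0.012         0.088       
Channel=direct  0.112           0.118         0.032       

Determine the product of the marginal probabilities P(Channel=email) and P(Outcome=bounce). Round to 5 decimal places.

0.07842

P(Channel=email) = 0.058 + 0.141 + 0.027 = 0.226.
P(Outcome=bounce) = 0.058 + 0.157 + 0.020 + 0.112 = 0.347.
Product: 0.226 × 0.347 = 0.07842.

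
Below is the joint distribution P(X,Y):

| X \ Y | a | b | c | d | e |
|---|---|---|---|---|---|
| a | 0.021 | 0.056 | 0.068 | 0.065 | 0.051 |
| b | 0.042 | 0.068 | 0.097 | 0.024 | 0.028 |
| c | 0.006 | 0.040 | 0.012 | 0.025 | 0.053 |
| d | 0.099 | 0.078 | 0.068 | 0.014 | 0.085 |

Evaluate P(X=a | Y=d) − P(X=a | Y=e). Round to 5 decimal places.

0.27279

P(Y=d) = 0.065 + 0.024 + 0.025 + 0.014 = 0.128; P(X=a | Y=d) = 0.065/0.128 = 0.507813.
P(Y=e) = 0.051 + 0.028 + 0.053 + 0.085 = 0.217; P(X=a | Y=e) = 0.051/0.217 = 0.235023.
Difference = 0.27279.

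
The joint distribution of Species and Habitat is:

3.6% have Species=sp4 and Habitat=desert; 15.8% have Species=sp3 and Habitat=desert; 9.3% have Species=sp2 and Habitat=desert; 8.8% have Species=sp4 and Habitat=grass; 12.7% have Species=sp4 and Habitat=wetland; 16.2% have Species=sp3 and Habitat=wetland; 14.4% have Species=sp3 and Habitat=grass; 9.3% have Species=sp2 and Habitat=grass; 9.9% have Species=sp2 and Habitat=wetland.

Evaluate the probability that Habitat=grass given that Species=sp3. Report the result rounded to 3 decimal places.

P(Species=sp3) = 0.144 + 0.162 + 0.158 = 0.464.
P(Habitat=grass | Species=sp3) = 0.144/0.464 = 0.310.

0.310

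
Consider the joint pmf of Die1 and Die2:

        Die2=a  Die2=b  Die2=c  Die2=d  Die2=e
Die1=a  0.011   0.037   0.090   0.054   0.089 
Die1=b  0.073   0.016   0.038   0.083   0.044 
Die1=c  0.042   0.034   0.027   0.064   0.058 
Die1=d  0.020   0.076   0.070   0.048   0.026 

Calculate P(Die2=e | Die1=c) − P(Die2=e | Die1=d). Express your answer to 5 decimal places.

0.14944

P(Die1=c) = 0.042 + 0.034 + 0.027 + 0.064 + 0.058 = 0.225; P(Die2=e | Die1=c) = 0.058/0.225 = 0.257778.
P(Die1=d) = 0.020 + 0.076 + 0.070 + 0.048 + 0.026 = 0.240; P(Die2=e | Die1=d) = 0.026/0.240 = 0.108333.
Difference = 0.14944.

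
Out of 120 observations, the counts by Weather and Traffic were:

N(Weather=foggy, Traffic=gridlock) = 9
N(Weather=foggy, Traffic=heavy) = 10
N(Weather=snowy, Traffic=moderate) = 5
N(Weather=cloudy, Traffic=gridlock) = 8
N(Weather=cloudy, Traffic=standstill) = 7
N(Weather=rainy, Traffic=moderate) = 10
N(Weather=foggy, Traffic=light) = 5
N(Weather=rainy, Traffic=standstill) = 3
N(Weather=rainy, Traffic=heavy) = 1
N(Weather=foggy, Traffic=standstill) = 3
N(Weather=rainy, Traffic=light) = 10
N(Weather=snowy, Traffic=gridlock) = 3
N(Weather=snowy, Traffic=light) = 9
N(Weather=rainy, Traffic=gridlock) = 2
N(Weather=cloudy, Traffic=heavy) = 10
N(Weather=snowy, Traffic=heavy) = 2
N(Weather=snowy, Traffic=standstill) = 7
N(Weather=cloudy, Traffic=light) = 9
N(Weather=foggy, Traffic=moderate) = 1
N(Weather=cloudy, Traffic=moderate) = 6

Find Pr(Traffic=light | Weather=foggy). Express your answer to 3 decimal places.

Total with Weather=foggy: 5 + 1 + 10 + 9 + 3 = 28.
P(Traffic=light | Weather=foggy) = 5/28 = 0.179.

0.179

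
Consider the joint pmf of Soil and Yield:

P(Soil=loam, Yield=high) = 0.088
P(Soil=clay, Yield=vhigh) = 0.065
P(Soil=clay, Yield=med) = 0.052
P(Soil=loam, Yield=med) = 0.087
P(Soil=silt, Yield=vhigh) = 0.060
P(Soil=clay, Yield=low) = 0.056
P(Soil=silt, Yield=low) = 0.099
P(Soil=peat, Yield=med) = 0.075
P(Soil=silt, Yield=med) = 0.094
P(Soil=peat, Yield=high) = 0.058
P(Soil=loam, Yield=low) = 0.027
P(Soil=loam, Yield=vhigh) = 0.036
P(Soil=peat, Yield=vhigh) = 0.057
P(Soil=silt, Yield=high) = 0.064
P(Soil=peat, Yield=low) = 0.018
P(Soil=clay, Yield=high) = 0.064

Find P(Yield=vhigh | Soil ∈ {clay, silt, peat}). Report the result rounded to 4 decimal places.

0.2388

P(Soil=clay) = 0.056 + 0.052 + 0.064 + 0.065 = 0.237.
P(Soil=silt) = 0.099 + 0.094 + 0.064 + 0.060 = 0.317.
P(Soil=peat) = 0.018 + 0.075 + 0.058 + 0.057 = 0.208.
P(Soil ∈ {clay, silt, peat}) = 0.237 + 0.317 + 0.208 = 0.762; P(Yield=vhigh, Soil ∈ {clay, silt, peat}) = 0.065 + 0.060 + 0.057 = 0.182.
P(Yield=vhigh | Soil ∈ {clay, silt, peat}) = 0.182/0.762 = 0.2388.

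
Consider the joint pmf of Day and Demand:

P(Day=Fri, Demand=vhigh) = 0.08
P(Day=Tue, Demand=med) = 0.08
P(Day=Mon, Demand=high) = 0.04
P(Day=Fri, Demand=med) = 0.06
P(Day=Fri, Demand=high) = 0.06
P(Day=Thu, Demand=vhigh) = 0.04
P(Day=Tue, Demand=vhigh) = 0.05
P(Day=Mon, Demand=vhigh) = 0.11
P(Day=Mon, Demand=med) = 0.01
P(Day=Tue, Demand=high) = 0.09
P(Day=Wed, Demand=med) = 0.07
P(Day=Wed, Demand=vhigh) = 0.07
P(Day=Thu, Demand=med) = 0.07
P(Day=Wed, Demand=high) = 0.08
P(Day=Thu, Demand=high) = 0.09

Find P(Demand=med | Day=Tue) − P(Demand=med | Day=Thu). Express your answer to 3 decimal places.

P(Day=Tue) = 0.08 + 0.09 + 0.05 = 0.22; P(Demand=med | Day=Tue) = 0.08/0.22 = 0.3636.
P(Day=Thu) = 0.07 + 0.09 + 0.04 = 0.20; P(Demand=med | Day=Thu) = 0.07/0.20 = 0.3500.
Difference = 0.014.

0.014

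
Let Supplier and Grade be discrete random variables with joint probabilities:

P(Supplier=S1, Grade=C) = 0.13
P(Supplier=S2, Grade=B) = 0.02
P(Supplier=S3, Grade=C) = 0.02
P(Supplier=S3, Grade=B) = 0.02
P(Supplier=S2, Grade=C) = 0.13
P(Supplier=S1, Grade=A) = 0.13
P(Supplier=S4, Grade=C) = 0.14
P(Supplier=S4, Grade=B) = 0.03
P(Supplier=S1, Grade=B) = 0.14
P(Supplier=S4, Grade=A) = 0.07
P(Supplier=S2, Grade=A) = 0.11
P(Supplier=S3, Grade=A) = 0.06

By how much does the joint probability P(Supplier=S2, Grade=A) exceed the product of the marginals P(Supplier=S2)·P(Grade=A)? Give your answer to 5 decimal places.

0.01380

P(Supplier=S2) = 0.11 + 0.02 + 0.13 = 0.26.
P(Grade=A) = 0.13 + 0.11 + 0.06 + 0.07 = 0.37.
P(Supplier=S2, Grade=A) − P(Supplier=S2)P(Grade=A) = 0.11 − 0.26×0.37 = 0.01380.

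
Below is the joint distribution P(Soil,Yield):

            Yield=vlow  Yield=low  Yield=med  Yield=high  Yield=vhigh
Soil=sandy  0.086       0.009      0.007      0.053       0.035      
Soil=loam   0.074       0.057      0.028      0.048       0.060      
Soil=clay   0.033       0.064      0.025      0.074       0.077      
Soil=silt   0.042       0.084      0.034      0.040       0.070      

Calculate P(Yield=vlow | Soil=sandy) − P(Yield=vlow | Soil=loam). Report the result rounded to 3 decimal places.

0.175

P(Soil=sandy) = 0.086 + 0.009 + 0.007 + 0.053 + 0.035 = 0.190; P(Yield=vlow | Soil=sandy) = 0.086/0.190 = 0.4526.
P(Soil=loam) = 0.074 + 0.057 + 0.028 + 0.048 + 0.060 = 0.267; P(Yield=vlow | Soil=loam) = 0.074/0.267 = 0.2772.
Difference = 0.175.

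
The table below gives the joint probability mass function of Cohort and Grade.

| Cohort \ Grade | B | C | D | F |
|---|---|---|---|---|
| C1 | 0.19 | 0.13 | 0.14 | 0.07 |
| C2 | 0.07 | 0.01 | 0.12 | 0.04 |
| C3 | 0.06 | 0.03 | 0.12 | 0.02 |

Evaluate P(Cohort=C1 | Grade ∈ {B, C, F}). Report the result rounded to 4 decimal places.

P(Grade=B) = 0.19 + 0.07 + 0.06 = 0.32.
P(Grade=C) = 0.13 + 0.01 + 0.03 = 0.17.
P(Grade=F) = 0.07 + 0.04 + 0.02 = 0.13.
P(Grade ∈ {B, C, F}) = 0.32 + 0.17 + 0.13 = 0.62; P(Cohort=C1, Grade ∈ {B, C, F}) = 0.19 + 0.13 + 0.07 = 0.39.
P(Cohort=C1 | Grade ∈ {B, C, F}) = 0.39/0.62 = 0.6290.

0.6290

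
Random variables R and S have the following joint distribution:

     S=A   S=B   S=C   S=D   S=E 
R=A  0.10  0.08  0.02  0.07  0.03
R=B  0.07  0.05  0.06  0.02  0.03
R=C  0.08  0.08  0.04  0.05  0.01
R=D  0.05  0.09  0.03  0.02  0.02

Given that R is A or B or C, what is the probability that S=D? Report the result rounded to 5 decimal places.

P(R=A) = 0.10 + 0.08 + 0.02 + 0.07 + 0.03 = 0.30.
P(R=B) = 0.07 + 0.05 + 0.06 + 0.02 + 0.03 = 0.23.
P(R=C) = 0.08 + 0.08 + 0.04 + 0.05 + 0.01 = 0.26.
P(R ∈ {A, B, C}) = 0.30 + 0.23 + 0.26 = 0.79; P(S=D, R ∈ {A, B, C}) = 0.07 + 0.02 + 0.05 = 0.14.
P(S=D | R ∈ {A, B, C}) = 0.14/0.79 = 0.17722.

0.17722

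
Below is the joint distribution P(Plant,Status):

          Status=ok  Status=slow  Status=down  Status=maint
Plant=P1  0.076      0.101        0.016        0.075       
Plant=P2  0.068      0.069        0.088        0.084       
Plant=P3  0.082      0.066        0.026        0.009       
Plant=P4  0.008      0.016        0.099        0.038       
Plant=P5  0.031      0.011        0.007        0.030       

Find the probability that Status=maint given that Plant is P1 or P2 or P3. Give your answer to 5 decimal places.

0.22105

P(Plant=P1) = 0.076 + 0.101 + 0.016 + 0.075 = 0.268.
P(Plant=P2) = 0.068 + 0.069 + 0.088 + 0.084 = 0.309.
P(Plant=P3) = 0.082 + 0.066 + 0.026 + 0.009 = 0.183.
P(Plant ∈ {P1, P2, P3}) = 0.268 + 0.309 + 0.183 = 0.760; P(Status=maint, Plant ∈ {P1, P2, P3}) = 0.075 + 0.084 + 0.009 = 0.168.
P(Status=maint | Plant ∈ {P1, P2, P3}) = 0.168/0.760 = 0.22105.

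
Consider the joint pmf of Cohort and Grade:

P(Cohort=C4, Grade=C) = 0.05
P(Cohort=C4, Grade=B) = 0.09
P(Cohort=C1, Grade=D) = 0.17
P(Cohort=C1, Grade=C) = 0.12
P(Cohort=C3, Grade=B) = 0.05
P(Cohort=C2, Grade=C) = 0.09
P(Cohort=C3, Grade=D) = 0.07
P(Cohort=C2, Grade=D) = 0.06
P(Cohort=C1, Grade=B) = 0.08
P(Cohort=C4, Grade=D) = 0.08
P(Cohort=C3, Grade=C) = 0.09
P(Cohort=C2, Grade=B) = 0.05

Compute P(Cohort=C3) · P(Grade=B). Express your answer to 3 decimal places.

P(Cohort=C3) = 0.05 + 0.09 + 0.07 = 0.21.
P(Grade=B) = 0.08 + 0.05 + 0.05 + 0.09 = 0.27.
Product: 0.21 × 0.27 = 0.057.

0.057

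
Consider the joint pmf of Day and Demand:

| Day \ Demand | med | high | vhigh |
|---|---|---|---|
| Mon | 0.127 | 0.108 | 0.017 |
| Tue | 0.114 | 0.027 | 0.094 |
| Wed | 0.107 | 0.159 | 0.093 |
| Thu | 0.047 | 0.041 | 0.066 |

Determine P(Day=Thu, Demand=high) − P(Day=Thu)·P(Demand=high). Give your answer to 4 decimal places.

P(Day=Thu) = 0.047 + 0.041 + 0.066 = 0.154.
P(Demand=high) = 0.108 + 0.027 + 0.159 + 0.041 = 0.335.
P(Day=Thu, Demand=high) − P(Day=Thu)P(Demand=high) = 0.041 − 0.154×0.335 = -0.0106.

-0.0106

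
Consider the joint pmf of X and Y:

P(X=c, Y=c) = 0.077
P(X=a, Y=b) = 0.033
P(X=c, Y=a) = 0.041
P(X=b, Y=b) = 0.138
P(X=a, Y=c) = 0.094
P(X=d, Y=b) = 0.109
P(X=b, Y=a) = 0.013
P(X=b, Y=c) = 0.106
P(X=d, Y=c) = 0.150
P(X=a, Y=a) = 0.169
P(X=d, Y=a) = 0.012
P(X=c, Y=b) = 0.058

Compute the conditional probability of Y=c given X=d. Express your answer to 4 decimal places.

0.5535

P(X=d) = 0.012 + 0.109 + 0.150 = 0.271.
P(Y=c | X=d) = 0.150/0.271 = 0.5535.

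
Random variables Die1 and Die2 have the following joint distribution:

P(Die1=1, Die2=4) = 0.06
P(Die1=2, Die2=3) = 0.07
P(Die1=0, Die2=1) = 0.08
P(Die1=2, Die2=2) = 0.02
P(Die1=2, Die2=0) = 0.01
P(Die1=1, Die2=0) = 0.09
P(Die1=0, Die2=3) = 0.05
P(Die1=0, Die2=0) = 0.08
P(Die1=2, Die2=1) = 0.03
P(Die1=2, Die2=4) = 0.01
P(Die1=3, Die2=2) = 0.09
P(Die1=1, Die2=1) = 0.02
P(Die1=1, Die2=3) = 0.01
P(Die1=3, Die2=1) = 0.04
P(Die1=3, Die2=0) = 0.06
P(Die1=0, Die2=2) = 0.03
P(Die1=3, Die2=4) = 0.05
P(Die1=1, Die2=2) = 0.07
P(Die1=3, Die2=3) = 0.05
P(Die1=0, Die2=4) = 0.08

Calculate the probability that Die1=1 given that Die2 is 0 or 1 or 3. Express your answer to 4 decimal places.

P(Die2=0) = 0.08 + 0.09 + 0.01 + 0.06 = 0.24.
P(Die2=1) = 0.08 + 0.02 + 0.03 + 0.04 = 0.17.
P(Die2=3) = 0.05 + 0.01 + 0.07 + 0.05 = 0.18.
P(Die2 ∈ {0, 1, 3}) = 0.24 + 0.17 + 0.18 = 0.59; P(Die1=1, Die2 ∈ {0, 1, 3}) = 0.09 + 0.02 + 0.01 = 0.12.
P(Die1=1 | Die2 ∈ {0, 1, 3}) = 0.12/0.59 = 0.2034.

0.2034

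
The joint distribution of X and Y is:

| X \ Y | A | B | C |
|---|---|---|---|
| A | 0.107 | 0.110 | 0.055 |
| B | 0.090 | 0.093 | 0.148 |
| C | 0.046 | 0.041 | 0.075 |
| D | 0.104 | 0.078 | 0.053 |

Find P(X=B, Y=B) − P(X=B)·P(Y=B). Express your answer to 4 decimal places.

-0.0136

P(X=B) = 0.090 + 0.093 + 0.148 = 0.331.
P(Y=B) = 0.110 + 0.093 + 0.041 + 0.078 = 0.322.
P(X=B, Y=B) − P(X=B)P(Y=B) = 0.093 − 0.331×0.322 = -0.0136.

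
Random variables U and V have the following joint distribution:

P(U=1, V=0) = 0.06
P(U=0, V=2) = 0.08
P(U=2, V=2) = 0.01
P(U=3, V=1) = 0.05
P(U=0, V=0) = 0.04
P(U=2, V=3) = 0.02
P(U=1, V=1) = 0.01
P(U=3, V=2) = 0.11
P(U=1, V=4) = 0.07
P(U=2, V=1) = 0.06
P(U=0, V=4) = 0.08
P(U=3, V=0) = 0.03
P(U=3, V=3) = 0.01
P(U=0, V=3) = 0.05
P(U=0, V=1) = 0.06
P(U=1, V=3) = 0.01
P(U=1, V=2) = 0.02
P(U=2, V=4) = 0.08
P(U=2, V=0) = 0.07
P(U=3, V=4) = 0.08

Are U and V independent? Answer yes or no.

P(U=3) = 0.28 and P(V=2) = 0.22, so their product is 0.0616, but P(U=3, V=2) = 0.11. Since these differ, U and V are not independent.

no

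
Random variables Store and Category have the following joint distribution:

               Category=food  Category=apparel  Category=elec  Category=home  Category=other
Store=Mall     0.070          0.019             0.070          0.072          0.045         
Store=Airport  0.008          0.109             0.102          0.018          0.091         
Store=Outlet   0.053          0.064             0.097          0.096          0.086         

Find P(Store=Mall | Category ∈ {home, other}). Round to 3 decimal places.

P(Category=home) = 0.072 + 0.018 + 0.096 = 0.186.
P(Category=other) = 0.045 + 0.091 + 0.086 = 0.222.
P(Category ∈ {home, other}) = 0.186 + 0.222 = 0.408; P(Store=Mall, Category ∈ {home, other}) = 0.072 + 0.045 = 0.117.
P(Store=Mall | Category ∈ {home, other}) = 0.117/0.408 = 0.287.

0.287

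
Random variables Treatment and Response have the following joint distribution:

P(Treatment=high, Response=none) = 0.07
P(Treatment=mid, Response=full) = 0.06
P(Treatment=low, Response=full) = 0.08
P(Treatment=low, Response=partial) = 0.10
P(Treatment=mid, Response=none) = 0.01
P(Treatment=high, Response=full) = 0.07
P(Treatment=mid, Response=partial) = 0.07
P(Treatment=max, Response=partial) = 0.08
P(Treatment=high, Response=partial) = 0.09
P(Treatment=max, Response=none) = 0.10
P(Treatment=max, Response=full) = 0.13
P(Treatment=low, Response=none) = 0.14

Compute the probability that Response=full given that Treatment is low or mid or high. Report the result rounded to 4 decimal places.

0.3043

P(Treatment=low) = 0.14 + 0.10 + 0.08 = 0.32.
P(Treatment=mid) = 0.01 + 0.07 + 0.06 = 0.14.
P(Treatment=high) = 0.07 + 0.09 + 0.07 = 0.23.
P(Treatment ∈ {low, mid, high}) = 0.32 + 0.14 + 0.23 = 0.69; P(Response=full, Treatment ∈ {low, mid, high}) = 0.08 + 0.06 + 0.07 = 0.21.
P(Response=full | Treatment ∈ {low, mid, high}) = 0.21/0.69 = 0.3043.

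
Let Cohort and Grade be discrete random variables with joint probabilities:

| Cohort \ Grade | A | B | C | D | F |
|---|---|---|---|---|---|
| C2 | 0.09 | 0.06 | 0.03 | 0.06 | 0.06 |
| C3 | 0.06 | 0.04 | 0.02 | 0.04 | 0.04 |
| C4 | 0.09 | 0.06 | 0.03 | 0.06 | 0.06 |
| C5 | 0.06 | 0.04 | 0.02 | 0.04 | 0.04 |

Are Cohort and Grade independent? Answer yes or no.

Every cell satisfies P(Cohort,Grade) = P(Cohort)·P(Grade). For instance P(Cohort=C3) = 0.20, P(Grade=F) = 0.20, and 0.20×0.20 = 0.04 matches the joint entry. So Cohort and Grade are independent.

yes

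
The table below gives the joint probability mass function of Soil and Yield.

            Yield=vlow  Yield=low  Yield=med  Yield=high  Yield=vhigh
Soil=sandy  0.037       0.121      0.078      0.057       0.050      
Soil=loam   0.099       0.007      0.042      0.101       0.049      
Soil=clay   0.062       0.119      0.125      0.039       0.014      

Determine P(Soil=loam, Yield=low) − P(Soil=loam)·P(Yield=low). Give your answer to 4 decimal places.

P(Soil=loam) = 0.099 + 0.007 + 0.042 + 0.101 + 0.049 = 0.298.
P(Yield=low) = 0.121 + 0.007 + 0.119 = 0.247.
P(Soil=loam, Yield=low) − P(Soil=loam)P(Yield=low) = 0.007 − 0.298×0.247 = -0.0666.

-0.0666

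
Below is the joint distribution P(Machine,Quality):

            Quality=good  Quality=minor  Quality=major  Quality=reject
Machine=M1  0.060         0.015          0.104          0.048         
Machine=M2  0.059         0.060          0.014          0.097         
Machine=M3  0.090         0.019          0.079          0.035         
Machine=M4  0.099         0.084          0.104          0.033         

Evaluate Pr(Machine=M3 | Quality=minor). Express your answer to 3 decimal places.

P(Quality=minor) = 0.015 + 0.060 + 0.019 + 0.084 = 0.178.
P(Machine=M3 | Quality=minor) = 0.019/0.178 = 0.107.

0.107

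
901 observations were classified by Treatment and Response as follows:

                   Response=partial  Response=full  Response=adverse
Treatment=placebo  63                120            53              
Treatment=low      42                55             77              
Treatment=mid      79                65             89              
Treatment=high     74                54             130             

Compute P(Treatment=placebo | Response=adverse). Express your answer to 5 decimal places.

0.15186

Total with Response=adverse: 53 + 77 + 89 + 130 = 349.
P(Treatment=placebo | Response=adverse) = 53/349 = 0.15186.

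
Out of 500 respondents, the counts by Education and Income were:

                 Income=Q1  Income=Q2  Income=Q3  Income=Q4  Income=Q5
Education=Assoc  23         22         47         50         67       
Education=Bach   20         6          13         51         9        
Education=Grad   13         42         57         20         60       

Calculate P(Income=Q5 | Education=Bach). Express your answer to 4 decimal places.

Total with Education=Bach: 20 + 6 + 13 + 51 + 9 = 99.
P(Income=Q5 | Education=Bach) = 9/99 = 0.0909.

0.0909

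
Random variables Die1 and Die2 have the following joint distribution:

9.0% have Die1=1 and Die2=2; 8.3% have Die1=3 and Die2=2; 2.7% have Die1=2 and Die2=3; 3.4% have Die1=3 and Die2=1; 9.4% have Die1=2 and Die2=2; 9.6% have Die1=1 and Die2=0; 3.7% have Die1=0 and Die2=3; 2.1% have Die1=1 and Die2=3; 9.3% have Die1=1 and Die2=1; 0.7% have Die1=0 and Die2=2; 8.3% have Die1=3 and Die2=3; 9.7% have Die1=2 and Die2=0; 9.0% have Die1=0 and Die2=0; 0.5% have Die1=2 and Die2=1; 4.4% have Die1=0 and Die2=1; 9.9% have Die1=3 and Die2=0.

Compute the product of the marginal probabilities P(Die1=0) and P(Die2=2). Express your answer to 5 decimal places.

P(Die1=0) = 0.090 + 0.044 + 0.007 + 0.037 = 0.178.
P(Die2=2) = 0.007 + 0.090 + 0.094 + 0.083 = 0.274.
Product: 0.178 × 0.274 = 0.04877.

0.04877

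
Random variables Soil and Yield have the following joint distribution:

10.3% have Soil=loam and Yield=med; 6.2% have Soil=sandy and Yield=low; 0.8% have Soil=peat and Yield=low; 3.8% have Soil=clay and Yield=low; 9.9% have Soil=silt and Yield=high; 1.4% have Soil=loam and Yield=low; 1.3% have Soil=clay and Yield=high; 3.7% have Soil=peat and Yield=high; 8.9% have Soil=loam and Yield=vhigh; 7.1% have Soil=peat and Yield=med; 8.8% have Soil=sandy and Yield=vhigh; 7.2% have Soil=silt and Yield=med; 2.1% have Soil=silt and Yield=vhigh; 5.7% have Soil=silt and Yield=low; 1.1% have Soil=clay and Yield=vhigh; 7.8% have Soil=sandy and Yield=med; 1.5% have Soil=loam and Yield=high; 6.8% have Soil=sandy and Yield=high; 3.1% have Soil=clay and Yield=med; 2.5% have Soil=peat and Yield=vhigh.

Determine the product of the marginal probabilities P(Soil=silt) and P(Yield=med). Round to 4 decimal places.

P(Soil=silt) = 0.057 + 0.072 + 0.099 + 0.021 = 0.249.
P(Yield=med) = 0.078 + 0.103 + 0.031 + 0.072 + 0.071 = 0.355.
Product: 0.249 × 0.355 = 0.0884.

0.0884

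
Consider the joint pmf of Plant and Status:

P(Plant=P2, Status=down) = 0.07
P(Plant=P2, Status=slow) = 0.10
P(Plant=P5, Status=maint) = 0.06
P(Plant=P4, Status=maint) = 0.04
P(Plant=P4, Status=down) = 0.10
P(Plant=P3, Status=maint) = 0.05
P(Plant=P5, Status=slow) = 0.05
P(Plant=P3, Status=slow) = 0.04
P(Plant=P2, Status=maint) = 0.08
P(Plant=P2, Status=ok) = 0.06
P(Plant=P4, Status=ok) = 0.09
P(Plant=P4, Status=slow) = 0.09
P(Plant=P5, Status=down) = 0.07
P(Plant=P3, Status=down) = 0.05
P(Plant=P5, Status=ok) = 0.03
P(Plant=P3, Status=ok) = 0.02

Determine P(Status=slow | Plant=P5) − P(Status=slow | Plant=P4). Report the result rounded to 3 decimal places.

-0.043

P(Plant=P5) = 0.03 + 0.05 + 0.07 + 0.06 = 0.21; P(Status=slow | Plant=P5) = 0.05/0.21 = 0.2381.
P(Plant=P4) = 0.09 + 0.09 + 0.10 + 0.04 = 0.32; P(Status=slow | Plant=P4) = 0.09/0.32 = 0.2813.
Difference = -0.043.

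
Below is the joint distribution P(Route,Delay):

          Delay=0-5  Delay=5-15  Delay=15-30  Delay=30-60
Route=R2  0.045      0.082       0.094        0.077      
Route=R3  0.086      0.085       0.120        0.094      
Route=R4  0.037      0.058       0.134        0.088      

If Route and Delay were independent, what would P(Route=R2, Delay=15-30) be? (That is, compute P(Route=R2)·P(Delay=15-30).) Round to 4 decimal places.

P(Route=R2) = 0.045 + 0.082 + 0.094 + 0.077 = 0.298.
P(Delay=15-30) = 0.094 + 0.120 + 0.134 = 0.348.
Product: 0.298 × 0.348 = 0.1037.

0.1037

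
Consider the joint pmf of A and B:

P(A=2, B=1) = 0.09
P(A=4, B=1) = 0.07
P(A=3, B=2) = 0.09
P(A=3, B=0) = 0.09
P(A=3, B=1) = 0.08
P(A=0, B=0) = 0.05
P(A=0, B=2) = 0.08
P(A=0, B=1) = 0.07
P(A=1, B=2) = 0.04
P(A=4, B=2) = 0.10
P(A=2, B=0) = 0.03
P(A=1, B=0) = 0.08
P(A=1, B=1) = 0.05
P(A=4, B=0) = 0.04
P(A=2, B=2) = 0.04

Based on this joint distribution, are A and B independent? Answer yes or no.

P(A=2) = 0.16 and P(B=1) = 0.36, so their product is 0.0576, but P(A=2, B=1) = 0.09. Since these differ, A and B are not independent.

no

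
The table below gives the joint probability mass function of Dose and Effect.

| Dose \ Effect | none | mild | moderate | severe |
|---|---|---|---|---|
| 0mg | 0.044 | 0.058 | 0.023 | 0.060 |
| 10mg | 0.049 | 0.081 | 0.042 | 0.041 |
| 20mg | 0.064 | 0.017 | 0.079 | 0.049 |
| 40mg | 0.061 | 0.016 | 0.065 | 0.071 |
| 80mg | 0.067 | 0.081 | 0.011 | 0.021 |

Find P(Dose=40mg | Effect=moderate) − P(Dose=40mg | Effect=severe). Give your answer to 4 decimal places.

0.0021

P(Effect=moderate) = 0.023 + 0.042 + 0.079 + 0.065 + 0.011 = 0.220; P(Dose=40mg | Effect=moderate) = 0.065/0.220 = 0.29545.
P(Effect=severe) = 0.060 + 0.041 + 0.049 + 0.071 + 0.021 = 0.242; P(Dose=40mg | Effect=severe) = 0.071/0.242 = 0.29339.
Difference = 0.0021.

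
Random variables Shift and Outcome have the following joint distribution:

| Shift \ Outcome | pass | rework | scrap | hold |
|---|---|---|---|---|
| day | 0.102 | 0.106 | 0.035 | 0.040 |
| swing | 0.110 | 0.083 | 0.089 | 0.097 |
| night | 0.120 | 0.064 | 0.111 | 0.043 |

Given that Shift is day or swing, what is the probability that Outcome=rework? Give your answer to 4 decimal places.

0.2855

P(Shift=day) = 0.102 + 0.106 + 0.035 + 0.040 = 0.283.
P(Shift=swing) = 0.110 + 0.083 + 0.089 + 0.097 = 0.379.
P(Shift ∈ {day, swing}) = 0.283 + 0.379 = 0.662; P(Outcome=rework, Shift ∈ {day, swing}) = 0.106 + 0.083 = 0.189.
P(Outcome=rework | Shift ∈ {day, swing}) = 0.189/0.662 = 0.2855.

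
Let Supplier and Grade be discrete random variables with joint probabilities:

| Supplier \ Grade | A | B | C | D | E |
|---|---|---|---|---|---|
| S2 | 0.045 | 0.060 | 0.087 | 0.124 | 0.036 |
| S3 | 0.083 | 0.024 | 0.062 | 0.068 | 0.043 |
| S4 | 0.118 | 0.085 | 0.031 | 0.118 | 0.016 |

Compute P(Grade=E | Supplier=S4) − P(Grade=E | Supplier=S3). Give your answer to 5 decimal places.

-0.11009

P(Supplier=S4) = 0.118 + 0.085 + 0.031 + 0.118 + 0.016 = 0.368; P(Grade=E | Supplier=S4) = 0.016/0.368 = 0.043478.
P(Supplier=S3) = 0.083 + 0.024 + 0.062 + 0.068 + 0.043 = 0.280; P(Grade=E | Supplier=S3) = 0.043/0.280 = 0.153571.
Difference = -0.11009.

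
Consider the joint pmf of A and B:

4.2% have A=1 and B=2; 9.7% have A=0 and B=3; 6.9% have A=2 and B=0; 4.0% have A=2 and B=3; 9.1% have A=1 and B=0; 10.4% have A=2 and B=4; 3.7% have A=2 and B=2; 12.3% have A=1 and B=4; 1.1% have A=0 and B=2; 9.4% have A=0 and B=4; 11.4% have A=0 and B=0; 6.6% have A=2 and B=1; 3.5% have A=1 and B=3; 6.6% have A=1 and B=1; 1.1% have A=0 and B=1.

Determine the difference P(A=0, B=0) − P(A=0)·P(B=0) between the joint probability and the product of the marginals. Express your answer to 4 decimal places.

P(A=0) = 0.114 + 0.011 + 0.011 + 0.097 + 0.094 = 0.327.
P(B=0) = 0.114 + 0.091 + 0.069 = 0.274.
P(A=0, B=0) − P(A=0)P(B=0) = 0.114 − 0.327×0.274 = 0.0244.

0.0244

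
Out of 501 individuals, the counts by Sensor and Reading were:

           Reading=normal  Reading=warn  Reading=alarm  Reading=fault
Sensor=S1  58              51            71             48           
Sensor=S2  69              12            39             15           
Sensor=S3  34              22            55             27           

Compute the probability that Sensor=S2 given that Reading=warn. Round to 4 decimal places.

Total with Reading=warn: 51 + 12 + 22 = 85.
P(Sensor=S2 | Reading=warn) = 12/85 = 0.1412.

0.1412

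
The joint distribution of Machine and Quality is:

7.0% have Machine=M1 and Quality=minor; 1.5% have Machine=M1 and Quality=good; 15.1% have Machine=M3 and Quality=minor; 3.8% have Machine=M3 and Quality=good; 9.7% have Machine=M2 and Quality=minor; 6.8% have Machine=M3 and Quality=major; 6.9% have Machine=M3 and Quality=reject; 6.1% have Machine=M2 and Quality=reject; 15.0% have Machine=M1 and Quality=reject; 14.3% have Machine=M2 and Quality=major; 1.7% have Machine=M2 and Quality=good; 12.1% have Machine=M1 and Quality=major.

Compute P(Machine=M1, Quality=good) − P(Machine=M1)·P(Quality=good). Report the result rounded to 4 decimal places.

-0.0099

P(Machine=M1) = 0.015 + 0.070 + 0.121 + 0.150 = 0.356.
P(Quality=good) = 0.015 + 0.017 + 0.038 = 0.070.
P(Machine=M1, Quality=good) − P(Machine=M1)P(Quality=good) = 0.015 − 0.356×0.070 = -0.0099.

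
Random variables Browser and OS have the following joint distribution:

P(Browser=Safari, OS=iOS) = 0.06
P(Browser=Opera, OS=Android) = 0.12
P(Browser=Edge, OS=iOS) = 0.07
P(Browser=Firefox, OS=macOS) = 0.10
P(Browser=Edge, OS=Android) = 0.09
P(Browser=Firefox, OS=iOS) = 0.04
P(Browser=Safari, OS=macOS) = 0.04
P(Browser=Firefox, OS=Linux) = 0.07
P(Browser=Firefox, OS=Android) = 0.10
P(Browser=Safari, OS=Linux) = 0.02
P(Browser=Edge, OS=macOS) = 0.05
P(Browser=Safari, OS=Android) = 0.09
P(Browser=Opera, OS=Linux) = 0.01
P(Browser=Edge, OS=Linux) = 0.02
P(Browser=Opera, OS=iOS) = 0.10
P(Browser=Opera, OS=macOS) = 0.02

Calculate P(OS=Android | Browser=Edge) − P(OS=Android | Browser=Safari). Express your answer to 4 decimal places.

-0.0373

P(Browser=Edge) = 0.05 + 0.02 + 0.07 + 0.09 = 0.23; P(OS=Android | Browser=Edge) = 0.09/0.23 = 0.39130.
P(Browser=Safari) = 0.04 + 0.02 + 0.06 + 0.09 = 0.21; P(OS=Android | Browser=Safari) = 0.09/0.21 = 0.42857.
Difference = -0.0373.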